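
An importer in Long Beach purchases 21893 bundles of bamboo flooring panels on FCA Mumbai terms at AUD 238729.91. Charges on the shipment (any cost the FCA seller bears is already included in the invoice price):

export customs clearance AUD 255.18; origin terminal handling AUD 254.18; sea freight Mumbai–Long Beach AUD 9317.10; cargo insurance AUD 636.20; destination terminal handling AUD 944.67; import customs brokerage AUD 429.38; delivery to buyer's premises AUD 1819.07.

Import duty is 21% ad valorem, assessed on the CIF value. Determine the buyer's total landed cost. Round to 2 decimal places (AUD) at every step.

Total landed cost: AUD 304407.36

FCA: the seller delivers export-cleared goods to the carrier; the buyer bears costs from that point.
Already in the invoice (seller's account under FCA): export clearance — exclude.
CIF value = FCA price + origin terminal + freight + insurance = 238729.91 + 254.18 + 9317.10 + 636.20 = 248937.39
Import duty = 248937.39 × 21% = 52276.85
Buyer bears: origin terminal 254.18 + freight 9317.10 + insurance 636.20 + destination terminal 944.67 + brokerage 429.38 + delivery 1819.07 + duty 52276.85 = 65677.45
Landed cost = invoice 238729.91 + 65677.45 = 304407.36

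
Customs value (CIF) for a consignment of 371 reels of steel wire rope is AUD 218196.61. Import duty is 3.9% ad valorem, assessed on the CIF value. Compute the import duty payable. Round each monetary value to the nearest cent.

Import duty: AUD 8509.67

Import duty = 218196.61 × 3.9% = 8509.67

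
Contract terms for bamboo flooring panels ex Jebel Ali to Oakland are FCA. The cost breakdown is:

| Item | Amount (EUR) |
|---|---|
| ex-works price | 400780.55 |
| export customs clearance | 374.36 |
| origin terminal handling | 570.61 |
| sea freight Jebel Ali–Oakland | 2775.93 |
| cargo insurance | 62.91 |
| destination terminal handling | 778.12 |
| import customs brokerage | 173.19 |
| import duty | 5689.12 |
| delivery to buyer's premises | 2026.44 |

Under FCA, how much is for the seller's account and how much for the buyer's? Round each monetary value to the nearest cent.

FCA: the seller delivers export-cleared goods to the carrier; the buyer bears costs from that point.
Seller's account: goods 400780.55 + export clearance 374.36 = 401154.91
Buyer's account: origin terminal 570.61 + freight 2775.93 + insurance 62.91 + destination terminal 778.12 + brokerage 173.19 + duty 5689.12 + delivery 2026.44 = 12076.32

Seller: EUR 401154.91; buyer: EUR 12076.32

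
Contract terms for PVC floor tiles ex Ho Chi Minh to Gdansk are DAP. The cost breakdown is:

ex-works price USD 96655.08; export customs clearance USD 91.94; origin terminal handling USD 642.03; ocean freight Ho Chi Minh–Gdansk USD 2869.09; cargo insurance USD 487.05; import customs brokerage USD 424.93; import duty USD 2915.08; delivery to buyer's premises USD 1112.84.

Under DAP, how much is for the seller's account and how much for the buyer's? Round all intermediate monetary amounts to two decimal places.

DAP: the seller bears all costs to the named destination except import duty and clearance.
Seller's account: goods 96655.08 + export clearance 91.94 + origin terminal 642.03 + freight 2869.09 + insurance 487.05 + delivery 1112.84 = 101858.03
Buyer's account: brokerage 424.93 + duty 2915.08 = 3340.01

Seller: USD 101858.03; buyer: USD 3340.01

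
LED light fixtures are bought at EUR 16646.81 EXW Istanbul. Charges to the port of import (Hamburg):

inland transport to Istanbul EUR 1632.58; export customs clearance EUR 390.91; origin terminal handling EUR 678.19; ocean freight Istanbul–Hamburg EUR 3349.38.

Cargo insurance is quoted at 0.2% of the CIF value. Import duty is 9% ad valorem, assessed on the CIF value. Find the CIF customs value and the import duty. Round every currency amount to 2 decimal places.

Let C be the CIF value. C = EXW price + pre-shipment costs + freight + 0.2% × C
C − 0.2% × C = 16646.81 + 1632.58 + 390.91 + 678.19 + 3349.38
0.998 × C = 22697.87
C = 22697.87 / 0.998 = 22743.36
Insurance premium = 0.2% × 22743.36 = 45.49
Import duty = 22743.36 × 9% = 2046.90

CIF value: EUR 22743.36; import duty: EUR 2046.90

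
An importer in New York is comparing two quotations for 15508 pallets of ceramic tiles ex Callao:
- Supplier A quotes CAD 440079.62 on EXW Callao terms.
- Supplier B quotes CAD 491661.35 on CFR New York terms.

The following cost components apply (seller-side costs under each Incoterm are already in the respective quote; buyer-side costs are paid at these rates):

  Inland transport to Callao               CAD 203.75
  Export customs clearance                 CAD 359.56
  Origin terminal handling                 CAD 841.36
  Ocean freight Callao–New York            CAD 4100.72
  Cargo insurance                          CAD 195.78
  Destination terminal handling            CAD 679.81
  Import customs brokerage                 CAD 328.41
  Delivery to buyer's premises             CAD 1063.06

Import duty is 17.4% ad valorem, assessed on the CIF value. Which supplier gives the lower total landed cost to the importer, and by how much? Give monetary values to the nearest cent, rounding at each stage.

Supplier A is cheaper by CAD 54093.62

Supplier A (EXW):
CIF value = EXW price + inland to port + export clearance + origin terminal + freight + insurance = 440079.62 + 203.75 + 359.56 + 841.36 + 4100.72 + 195.78 = 445780.79
Import duty = 445780.79 × 17.4% = 77565.86
Buyer bears (A): 203.75 + 359.56 + 841.36 + 4100.72 + 195.78 + 679.81 + 328.41 + 1063.06 = 7772.45
Landed cost (A) = invoice 440079.62 + 7772.45 + duty 77565.86 = 525417.93
Supplier B (CFR):
CIF value = CFR price + insurance = 491661.35 + 195.78 = 491857.13
Import duty = 491857.13 × 17.4% = 85583.14
Buyer bears (B): 195.78 + 679.81 + 328.41 + 1063.06 = 2267.06
Landed cost (B) = invoice 491661.35 + 2267.06 + duty 85583.14 = 579511.55
Difference = |525417.93 − 579511.55| = 54093.62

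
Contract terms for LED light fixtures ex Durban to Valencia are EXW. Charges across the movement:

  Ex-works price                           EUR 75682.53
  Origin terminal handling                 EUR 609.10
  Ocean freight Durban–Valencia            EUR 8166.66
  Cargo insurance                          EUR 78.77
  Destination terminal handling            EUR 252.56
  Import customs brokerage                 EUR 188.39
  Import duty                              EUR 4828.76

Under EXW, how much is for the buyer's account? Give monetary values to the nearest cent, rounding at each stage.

EXW: the seller makes goods available at their premises; the buyer bears all onward costs.
Seller's account: goods 75682.53 = 75682.53
Buyer's account: origin terminal 609.10 + freight 8166.66 + insurance 78.77 + destination terminal 252.56 + brokerage 188.39 + duty 4828.76 = 14124.24

Buyer's account: EUR 14124.24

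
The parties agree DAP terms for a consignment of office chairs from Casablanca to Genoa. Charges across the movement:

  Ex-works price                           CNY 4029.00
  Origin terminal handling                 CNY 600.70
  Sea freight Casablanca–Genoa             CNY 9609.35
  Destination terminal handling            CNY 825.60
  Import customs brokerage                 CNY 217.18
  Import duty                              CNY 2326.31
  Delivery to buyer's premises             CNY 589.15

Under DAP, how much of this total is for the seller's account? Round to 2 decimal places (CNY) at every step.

DAP: the seller bears all costs to the named destination except import duty and clearance.
Seller's account: goods 4029.00 + origin terminal 600.70 + freight 9609.35 + destination terminal 825.60 + delivery 589.15 = 15653.80
Buyer's account: brokerage 217.18 + duty 2326.31 = 2543.49

Seller's account: CNY 15653.80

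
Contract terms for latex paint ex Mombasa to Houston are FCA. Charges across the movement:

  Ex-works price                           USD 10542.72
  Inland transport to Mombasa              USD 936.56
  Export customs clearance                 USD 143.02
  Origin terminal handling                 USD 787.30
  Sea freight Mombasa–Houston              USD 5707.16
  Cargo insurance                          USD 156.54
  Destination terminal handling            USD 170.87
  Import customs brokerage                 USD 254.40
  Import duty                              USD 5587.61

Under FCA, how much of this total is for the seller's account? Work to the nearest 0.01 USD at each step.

Seller's account: USD 11622.30

FCA: the seller delivers export-cleared goods to the carrier; the buyer bears costs from that point.
Seller's account: goods 10542.72 + inland to port 936.56 + export clearance 143.02 = 11622.30
Buyer's account: origin terminal 787.30 + freight 5707.16 + insurance 156.54 + destination terminal 170.87 + brokerage 254.40 + duty 5587.61 = 12663.88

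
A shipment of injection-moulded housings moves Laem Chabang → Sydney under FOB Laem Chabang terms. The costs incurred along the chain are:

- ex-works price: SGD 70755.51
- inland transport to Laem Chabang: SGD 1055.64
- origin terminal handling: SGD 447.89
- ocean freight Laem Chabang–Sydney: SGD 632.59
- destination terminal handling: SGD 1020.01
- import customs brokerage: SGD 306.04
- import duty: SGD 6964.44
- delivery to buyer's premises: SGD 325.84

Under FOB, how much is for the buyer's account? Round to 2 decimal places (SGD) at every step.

Buyer's account: SGD 9248.92

FOB: the seller bears costs until goods are on board at the origin port; the buyer bears freight, insurance and all costs thereafter.
Seller's account: goods 70755.51 + inland to port 1055.64 + origin terminal 447.89 = 72259.04
Buyer's account: freight 632.59 + destination terminal 1020.01 + brokerage 306.04 + duty 6964.44 + delivery 325.84 = 9248.92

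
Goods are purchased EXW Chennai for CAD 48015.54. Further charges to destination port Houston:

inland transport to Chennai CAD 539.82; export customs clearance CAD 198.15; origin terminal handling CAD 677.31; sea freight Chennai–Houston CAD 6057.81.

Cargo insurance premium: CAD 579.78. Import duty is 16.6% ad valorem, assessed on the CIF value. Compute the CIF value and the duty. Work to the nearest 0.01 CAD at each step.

CIF value: CAD 56068.41; import duty: CAD 9307.36

CIF = EXW price + pre-shipment costs + freight + insurance
CIF = 48015.54 + 539.82 + 198.15 + 677.31 + 6057.81 + 579.78 = 56068.41
Import duty = 56068.41 × 16.6% = 9307.36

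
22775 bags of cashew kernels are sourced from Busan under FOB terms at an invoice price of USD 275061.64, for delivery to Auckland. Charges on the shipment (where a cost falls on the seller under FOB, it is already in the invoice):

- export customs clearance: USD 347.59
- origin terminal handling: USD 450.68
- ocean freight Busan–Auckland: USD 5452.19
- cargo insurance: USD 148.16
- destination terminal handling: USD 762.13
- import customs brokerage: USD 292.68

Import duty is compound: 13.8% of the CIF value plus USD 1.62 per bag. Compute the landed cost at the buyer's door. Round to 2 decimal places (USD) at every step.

FOB: the seller bears costs until goods are on board at the origin port; the buyer bears freight, insurance and all costs thereafter.
Already in the invoice (seller's account under FOB): export clearance, origin terminal — exclude.
CIF value = FOB price + freight + insurance = 275061.64 + 5452.19 + 148.16 = 280661.99
Ad valorem component: 280661.99 × 13.8% = 38731.35
Specific component: 22775 × 1.62 = 36895.50
Import duty = 38731.35 + 36895.50 = 75626.85
Buyer bears: freight 5452.19 + insurance 148.16 + destination terminal 762.13 + brokerage 292.68 + duty 75626.85 = 82282.01
Landed cost = invoice 275061.64 + 82282.01 = 357343.65

Total landed cost: USD 357343.65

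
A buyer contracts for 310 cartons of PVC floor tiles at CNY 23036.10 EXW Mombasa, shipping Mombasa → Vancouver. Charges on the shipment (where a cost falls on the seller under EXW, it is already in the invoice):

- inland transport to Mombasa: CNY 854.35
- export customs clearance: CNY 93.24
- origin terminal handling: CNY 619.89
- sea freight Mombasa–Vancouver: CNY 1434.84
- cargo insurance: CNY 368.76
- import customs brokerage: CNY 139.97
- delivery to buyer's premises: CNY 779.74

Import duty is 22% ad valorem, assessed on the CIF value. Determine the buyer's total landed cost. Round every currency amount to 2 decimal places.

EXW: the seller makes goods available at their premises; the buyer bears all onward costs.
CIF value = EXW price + inland to port + export clearance + origin terminal + freight + insurance = 23036.10 + 854.35 + 93.24 + 619.89 + 1434.84 + 368.76 = 26407.18
Import duty = 26407.18 × 22% = 5809.58
Buyer bears: inland to port 854.35 + export clearance 93.24 + origin terminal 619.89 + freight 1434.84 + insurance 368.76 + brokerage 139.97 + delivery 779.74 + duty 5809.58 = 10100.37
Landed cost = invoice 23036.10 + 10100.37 = 33136.47

Total landed cost: CNY 33136.47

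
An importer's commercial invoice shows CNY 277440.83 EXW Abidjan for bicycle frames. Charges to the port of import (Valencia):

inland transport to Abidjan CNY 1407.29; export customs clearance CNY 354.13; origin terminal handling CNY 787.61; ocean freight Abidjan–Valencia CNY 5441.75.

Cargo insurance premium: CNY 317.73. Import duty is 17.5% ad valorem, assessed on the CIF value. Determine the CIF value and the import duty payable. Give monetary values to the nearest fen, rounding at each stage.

CIF = EXW price + pre-shipment costs + freight + insurance
CIF = 277440.83 + 1407.29 + 354.13 + 787.61 + 5441.75 + 317.73 = 285749.34
Import duty = 285749.34 × 17.5% = 50006.13

CIF value: CNY 285749.34; import duty: CNY 50006.13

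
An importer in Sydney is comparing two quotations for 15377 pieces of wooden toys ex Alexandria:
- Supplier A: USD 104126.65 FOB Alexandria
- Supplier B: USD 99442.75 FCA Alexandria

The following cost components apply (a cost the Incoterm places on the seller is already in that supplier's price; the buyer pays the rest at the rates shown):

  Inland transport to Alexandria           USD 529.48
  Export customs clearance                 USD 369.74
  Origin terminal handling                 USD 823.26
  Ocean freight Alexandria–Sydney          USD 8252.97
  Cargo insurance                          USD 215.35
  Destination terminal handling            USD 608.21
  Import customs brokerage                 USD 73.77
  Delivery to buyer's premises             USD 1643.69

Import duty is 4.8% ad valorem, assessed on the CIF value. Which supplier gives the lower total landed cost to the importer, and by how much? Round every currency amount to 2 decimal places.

Supplier A (FOB):
CIF value = FOB price + freight + insurance = 104126.65 + 8252.97 + 215.35 = 112594.97
Import duty = 112594.97 × 4.8% = 5404.56
Buyer bears (A): 8252.97 + 215.35 + 608.21 + 73.77 + 1643.69 = 10793.99
Landed cost (A) = invoice 104126.65 + 10793.99 + duty 5404.56 = 120325.20
Supplier B (FCA):
CIF value = FCA price + origin terminal + freight + insurance = 99442.75 + 823.26 + 8252.97 + 215.35 = 108734.33
Import duty = 108734.33 × 4.8% = 5219.25
Buyer bears (B): 823.26 + 8252.97 + 215.35 + 608.21 + 73.77 + 1643.69 = 11617.25
Landed cost (B) = invoice 99442.75 + 11617.25 + duty 5219.25 = 116279.25
Difference = |120325.20 − 116279.25| = 4045.95

Supplier B is cheaper by USD 4045.95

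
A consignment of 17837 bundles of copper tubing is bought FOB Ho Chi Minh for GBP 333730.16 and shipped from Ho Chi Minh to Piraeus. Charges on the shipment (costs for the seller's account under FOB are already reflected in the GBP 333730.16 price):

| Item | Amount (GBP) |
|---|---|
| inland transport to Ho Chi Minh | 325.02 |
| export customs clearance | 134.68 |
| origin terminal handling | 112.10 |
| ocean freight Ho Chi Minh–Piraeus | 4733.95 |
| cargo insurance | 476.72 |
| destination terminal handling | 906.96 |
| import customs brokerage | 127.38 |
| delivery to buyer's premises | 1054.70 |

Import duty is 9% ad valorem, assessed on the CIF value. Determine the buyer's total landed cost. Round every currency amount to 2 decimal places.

FOB: the seller bears costs until goods are on board at the origin port; the buyer bears freight, insurance and all costs thereafter.
Already in the invoice (seller's account under FOB): inland to port, export clearance, origin terminal — exclude.
CIF value = FOB price + freight + insurance = 333730.16 + 4733.95 + 476.72 = 338940.83
Import duty = 338940.83 × 9% = 30504.67
Buyer bears: freight 4733.95 + insurance 476.72 + destination terminal 906.96 + brokerage 127.38 + delivery 1054.70 + duty 30504.67 = 37804.38
Landed cost = invoice 333730.16 + 37804.38 = 371534.54

Total landed cost: GBP 371534.54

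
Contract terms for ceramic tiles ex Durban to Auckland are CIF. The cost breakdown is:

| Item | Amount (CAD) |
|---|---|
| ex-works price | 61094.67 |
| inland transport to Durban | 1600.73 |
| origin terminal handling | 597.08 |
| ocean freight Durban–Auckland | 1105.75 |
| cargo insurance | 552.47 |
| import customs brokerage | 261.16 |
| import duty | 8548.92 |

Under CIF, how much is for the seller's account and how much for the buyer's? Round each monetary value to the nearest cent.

Seller: CAD 64950.70; buyer: CAD 8810.08

CIF: the seller pays costs through ocean freight and marine insurance to the destination port.
Seller's account: goods 61094.67 + inland to port 1600.73 + origin terminal 597.08 + freight 1105.75 + insurance 552.47 = 64950.70
Buyer's account: brokerage 261.16 + duty 8548.92 = 8810.08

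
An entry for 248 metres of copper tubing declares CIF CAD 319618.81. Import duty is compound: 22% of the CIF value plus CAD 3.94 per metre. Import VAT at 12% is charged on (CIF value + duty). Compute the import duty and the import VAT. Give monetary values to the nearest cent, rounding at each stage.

Ad valorem component: 319618.81 × 22% = 70316.14
Specific component: 248 × 3.94 = 977.12
Import duty = 70316.14 + 977.12 = 71293.26
VAT base = CIF + duty = 319618.81 + 71293.26 = 390912.07
Import VAT = 390912.07 × 12% = 46909.45

Import duty: CAD 71293.26; import VAT: CAD 46909.45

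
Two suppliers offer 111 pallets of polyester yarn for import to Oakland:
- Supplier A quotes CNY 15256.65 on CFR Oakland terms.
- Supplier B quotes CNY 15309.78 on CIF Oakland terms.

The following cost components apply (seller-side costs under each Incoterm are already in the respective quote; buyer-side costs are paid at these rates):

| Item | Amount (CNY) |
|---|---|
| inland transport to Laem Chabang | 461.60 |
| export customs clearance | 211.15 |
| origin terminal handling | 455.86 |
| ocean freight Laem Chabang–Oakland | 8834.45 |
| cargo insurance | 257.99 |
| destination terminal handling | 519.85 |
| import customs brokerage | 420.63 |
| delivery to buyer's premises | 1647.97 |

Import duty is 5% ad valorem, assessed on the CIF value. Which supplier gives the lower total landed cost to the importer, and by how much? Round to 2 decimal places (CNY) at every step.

Supplier B is cheaper by CNY 215.10

Supplier A (CFR):
CIF value = CFR price + insurance = 15256.65 + 257.99 = 15514.64
Import duty = 15514.64 × 5% = 775.73
Buyer bears (A): 257.99 + 519.85 + 420.63 + 1647.97 = 2846.44
Landed cost (A) = invoice 15256.65 + 2846.44 + duty 775.73 = 18878.82
Supplier B (CIF):
The CIF price already equals the CIF value: 15309.78
Import duty = 15309.78 × 5% = 765.49
Buyer bears (B): 519.85 + 420.63 + 1647.97 = 2588.45
Landed cost (B) = invoice 15309.78 + 2588.45 + duty 765.49 = 18663.72
Difference = |18878.82 − 18663.72| = 215.10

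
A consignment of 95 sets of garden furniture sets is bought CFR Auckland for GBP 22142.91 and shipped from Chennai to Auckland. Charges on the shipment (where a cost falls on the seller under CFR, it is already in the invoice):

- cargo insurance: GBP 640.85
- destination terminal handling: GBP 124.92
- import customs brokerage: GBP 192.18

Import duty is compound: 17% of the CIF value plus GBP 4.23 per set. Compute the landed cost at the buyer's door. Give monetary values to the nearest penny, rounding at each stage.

CFR: the seller pays costs through ocean freight to the destination port, but not insurance.
CIF value = CFR price + insurance = 22142.91 + 640.85 = 22783.76
Ad valorem component: 22783.76 × 17% = 3873.24
Specific component: 95 × 4.23 = 401.85
Import duty = 3873.24 + 401.85 = 4275.09
Buyer bears: insurance 640.85 + destination terminal 124.92 + brokerage 192.18 + duty 4275.09 = 5233.04
Landed cost = invoice 22142.91 + 5233.04 = 27375.95

Total landed cost: GBP 27375.95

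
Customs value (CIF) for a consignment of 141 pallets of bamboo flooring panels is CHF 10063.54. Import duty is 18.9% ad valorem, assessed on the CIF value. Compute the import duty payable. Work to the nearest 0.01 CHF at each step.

Import duty = 10063.54 × 18.9% = 1902.01

Import duty: CHF 1902.01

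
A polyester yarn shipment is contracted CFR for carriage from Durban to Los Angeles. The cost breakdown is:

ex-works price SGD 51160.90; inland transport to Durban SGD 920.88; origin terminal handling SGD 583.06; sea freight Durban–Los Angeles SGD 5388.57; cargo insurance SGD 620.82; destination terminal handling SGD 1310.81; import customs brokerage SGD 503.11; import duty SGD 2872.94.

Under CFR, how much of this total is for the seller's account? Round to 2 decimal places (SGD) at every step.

CFR: the seller pays costs through ocean freight to the destination port, but not insurance.
Seller's account: goods 51160.90 + inland to port 920.88 + origin terminal 583.06 + freight 5388.57 = 58053.41
Buyer's account: insurance 620.82 + destination terminal 1310.81 + brokerage 503.11 + duty 2872.94 = 5307.68

Seller's account: SGD 58053.41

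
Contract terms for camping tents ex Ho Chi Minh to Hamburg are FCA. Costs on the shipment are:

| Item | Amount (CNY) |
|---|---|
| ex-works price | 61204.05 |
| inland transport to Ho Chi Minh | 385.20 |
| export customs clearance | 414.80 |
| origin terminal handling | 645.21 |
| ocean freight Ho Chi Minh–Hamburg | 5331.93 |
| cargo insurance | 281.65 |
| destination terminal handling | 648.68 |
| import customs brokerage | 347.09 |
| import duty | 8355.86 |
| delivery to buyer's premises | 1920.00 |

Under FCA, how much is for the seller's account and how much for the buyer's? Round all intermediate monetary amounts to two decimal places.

Seller: CNY 62004.05; buyer: CNY 17530.42

FCA: the seller delivers export-cleared goods to the carrier; the buyer bears costs from that point.
Seller's account: goods 61204.05 + inland to port 385.20 + export clearance 414.80 = 62004.05
Buyer's account: origin terminal 645.21 + freight 5331.93 + insurance 281.65 + destination terminal 648.68 + brokerage 347.09 + duty 8355.86 + delivery 1920.00 = 17530.42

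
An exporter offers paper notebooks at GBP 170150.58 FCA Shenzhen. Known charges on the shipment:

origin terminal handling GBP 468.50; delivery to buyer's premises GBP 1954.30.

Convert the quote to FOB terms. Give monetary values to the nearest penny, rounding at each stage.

Not relevant to the conversion: delivery — on the buyer under both terms; not part of either seller's price.
From FCA to FOB, the seller additionally bears: origin terminal.
FOB price = 170150.58 + 468.50 = 170619.08

FOB price: GBP 170619.08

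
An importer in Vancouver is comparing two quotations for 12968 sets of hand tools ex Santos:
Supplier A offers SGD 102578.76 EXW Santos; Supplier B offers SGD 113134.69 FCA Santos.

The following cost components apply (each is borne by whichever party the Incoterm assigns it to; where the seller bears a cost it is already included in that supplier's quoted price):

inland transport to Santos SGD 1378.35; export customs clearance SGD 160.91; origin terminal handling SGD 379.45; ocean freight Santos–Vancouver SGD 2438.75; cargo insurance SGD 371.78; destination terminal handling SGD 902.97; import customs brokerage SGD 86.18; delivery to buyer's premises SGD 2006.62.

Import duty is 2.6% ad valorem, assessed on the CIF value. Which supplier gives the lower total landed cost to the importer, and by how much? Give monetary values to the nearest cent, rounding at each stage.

Supplier A is cheaper by SGD 9251.10

Supplier A (EXW):
CIF value = EXW price + inland to port + export clearance + origin terminal + freight + insurance = 102578.76 + 1378.35 + 160.91 + 379.45 + 2438.75 + 371.78 = 107308.00
Import duty = 107308.00 × 2.6% = 2790.01
Buyer bears (A): 1378.35 + 160.91 + 379.45 + 2438.75 + 371.78 + 902.97 + 86.18 + 2006.62 = 7725.01
Landed cost (A) = invoice 102578.76 + 7725.01 + duty 2790.01 = 113093.78
Supplier B (FCA):
CIF value = FCA price + origin terminal + freight + insurance = 113134.69 + 379.45 + 2438.75 + 371.78 = 116324.67
Import duty = 116324.67 × 2.6% = 3024.44
Buyer bears (B): 379.45 + 2438.75 + 371.78 + 902.97 + 86.18 + 2006.62 = 6185.75
Landed cost (B) = invoice 113134.69 + 6185.75 + duty 3024.44 = 122344.88
Difference = |113093.78 − 122344.88| = 9251.10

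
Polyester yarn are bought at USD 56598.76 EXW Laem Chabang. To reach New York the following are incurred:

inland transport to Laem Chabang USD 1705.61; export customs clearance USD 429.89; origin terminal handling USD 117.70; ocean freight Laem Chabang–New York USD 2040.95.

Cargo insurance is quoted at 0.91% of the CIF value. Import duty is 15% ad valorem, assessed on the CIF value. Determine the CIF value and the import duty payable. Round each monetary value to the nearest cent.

Let C be the CIF value. C = EXW price + pre-shipment costs + freight + 0.91% × C
C − 0.91% × C = 56598.76 + 1705.61 + 429.89 + 117.70 + 2040.95
0.9909 × C = 60892.91
C = 60892.91 / 0.9909 = 61452.12
Insurance premium = 0.91% × 61452.12 = 559.21
Import duty = 61452.12 × 15% = 9217.82

CIF value: USD 61452.12; import duty: USD 9217.82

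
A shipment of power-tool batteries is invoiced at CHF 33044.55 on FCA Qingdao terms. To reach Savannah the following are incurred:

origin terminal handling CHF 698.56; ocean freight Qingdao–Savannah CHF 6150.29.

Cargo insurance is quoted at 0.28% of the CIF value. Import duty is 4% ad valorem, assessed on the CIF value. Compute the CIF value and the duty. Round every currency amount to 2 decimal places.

CIF value: CHF 40005.42; import duty: CHF 1600.22

Let C be the CIF value. C = FCA price + pre-shipment costs + freight + 0.28% × C
C − 0.28% × C = 33044.55 + 698.56 + 6150.29
0.9972 × C = 39893.40
C = 39893.40 / 0.9972 = 40005.42
Insurance premium = 0.28% × 40005.42 = 112.02
Import duty = 40005.42 × 4% = 1600.22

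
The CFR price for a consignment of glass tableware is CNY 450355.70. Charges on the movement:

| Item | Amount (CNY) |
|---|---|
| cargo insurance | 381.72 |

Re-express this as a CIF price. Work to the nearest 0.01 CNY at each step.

From CFR to CIF, the seller additionally bears: insurance.
CIF price = 450355.70 + 381.72 = 450737.42

CIF price: CNY 450737.42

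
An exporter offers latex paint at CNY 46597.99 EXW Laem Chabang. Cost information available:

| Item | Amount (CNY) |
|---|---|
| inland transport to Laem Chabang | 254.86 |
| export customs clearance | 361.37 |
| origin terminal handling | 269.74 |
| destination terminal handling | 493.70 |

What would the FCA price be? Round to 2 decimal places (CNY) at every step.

Not relevant to the conversion: destination terminal, origin terminal — on the buyer under both terms; not part of either seller's price.
From EXW to FCA, the seller additionally bears: inland to port, export clearance.
FCA price = 46597.99 + 254.86 + 361.37 = 47214.22

FCA price: CNY 47214.22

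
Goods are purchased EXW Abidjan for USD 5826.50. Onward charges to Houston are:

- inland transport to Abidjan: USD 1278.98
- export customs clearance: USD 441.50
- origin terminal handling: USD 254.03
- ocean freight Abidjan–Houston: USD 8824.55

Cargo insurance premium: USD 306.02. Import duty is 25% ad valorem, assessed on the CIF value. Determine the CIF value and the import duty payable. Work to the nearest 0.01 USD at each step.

CIF = EXW price + pre-shipment costs + freight + insurance
CIF = 5826.50 + 1278.98 + 441.50 + 254.03 + 8824.55 + 306.02 = 16931.58
Import duty = 16931.58 × 25% = 4232.90

CIF value: USD 16931.58; import duty: USD 4232.90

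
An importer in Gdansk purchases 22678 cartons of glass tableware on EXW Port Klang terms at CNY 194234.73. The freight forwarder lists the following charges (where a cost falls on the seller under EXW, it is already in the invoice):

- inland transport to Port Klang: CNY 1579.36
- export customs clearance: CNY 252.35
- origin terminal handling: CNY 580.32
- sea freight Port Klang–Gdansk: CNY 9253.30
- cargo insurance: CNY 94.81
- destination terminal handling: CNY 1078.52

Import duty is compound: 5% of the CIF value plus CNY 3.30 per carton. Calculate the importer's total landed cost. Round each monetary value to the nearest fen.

Total landed cost: CNY 292210.53

EXW: the seller makes goods available at their premises; the buyer bears all onward costs.
CIF value = EXW price + inland to port + export clearance + origin terminal + freight + insurance = 194234.73 + 1579.36 + 252.35 + 580.32 + 9253.30 + 94.81 = 205994.87
Ad valorem component: 205994.87 × 5% = 10299.74
Specific component: 22678 × 3.30 = 74837.40
Import duty = 10299.74 + 74837.40 = 85137.14
Buyer bears: inland to port 1579.36 + export clearance 252.35 + origin terminal 580.32 + freight 9253.30 + insurance 94.81 + destination terminal 1078.52 + duty 85137.14 = 97975.80
Landed cost = invoice 194234.73 + 97975.80 = 292210.53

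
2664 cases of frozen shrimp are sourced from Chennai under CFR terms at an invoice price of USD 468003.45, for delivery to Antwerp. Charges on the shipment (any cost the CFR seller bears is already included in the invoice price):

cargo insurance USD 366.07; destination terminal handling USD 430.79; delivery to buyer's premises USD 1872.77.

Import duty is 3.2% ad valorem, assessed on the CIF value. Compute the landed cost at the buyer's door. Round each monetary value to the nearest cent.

Total landed cost: USD 485660.90

CFR: the seller pays costs through ocean freight to the destination port, but not insurance.
CIF value = CFR price + insurance = 468003.45 + 366.07 = 468369.52
Import duty = 468369.52 × 3.2% = 14987.82
Buyer bears: insurance 366.07 + destination terminal 430.79 + delivery 1872.77 + duty 14987.82 = 17657.45
Landed cost = invoice 468003.45 + 17657.45 = 485660.90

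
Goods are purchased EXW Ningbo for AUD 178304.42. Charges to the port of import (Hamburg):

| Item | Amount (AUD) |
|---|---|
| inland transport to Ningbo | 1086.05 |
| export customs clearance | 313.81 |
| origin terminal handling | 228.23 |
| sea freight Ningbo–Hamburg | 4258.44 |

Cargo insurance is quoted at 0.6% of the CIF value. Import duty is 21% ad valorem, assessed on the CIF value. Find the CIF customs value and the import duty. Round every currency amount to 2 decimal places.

CIF value: AUD 185302.77; import duty: AUD 38913.58

Let C be the CIF value. C = EXW price + pre-shipment costs + freight + 0.6% × C
C − 0.6% × C = 178304.42 + 1086.05 + 313.81 + 228.23 + 4258.44
0.994 × C = 184190.95
C = 184190.95 / 0.994 = 185302.77
Insurance premium = 0.6% × 185302.77 = 1111.82
Import duty = 185302.77 × 21% = 38913.58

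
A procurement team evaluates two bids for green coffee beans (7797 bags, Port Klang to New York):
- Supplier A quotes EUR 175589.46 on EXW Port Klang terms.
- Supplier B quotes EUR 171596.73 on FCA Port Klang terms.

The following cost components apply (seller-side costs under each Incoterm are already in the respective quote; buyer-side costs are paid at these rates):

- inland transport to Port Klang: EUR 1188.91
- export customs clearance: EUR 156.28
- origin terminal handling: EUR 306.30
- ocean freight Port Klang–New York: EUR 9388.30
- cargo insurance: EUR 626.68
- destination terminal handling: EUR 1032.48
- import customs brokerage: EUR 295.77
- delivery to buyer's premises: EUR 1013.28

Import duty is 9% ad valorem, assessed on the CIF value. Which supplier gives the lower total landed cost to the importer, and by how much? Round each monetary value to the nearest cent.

Supplier A (EXW):
CIF value = EXW price + inland to port + export clearance + origin terminal + freight + insurance = 175589.46 + 1188.91 + 156.28 + 306.30 + 9388.30 + 626.68 = 187255.93
Import duty = 187255.93 × 9% = 16853.03
Buyer bears (A): 1188.91 + 156.28 + 306.30 + 9388.30 + 626.68 + 1032.48 + 295.77 + 1013.28 = 14008.00
Landed cost (A) = invoice 175589.46 + 14008.00 + duty 16853.03 = 206450.49
Supplier B (FCA):
CIF value = FCA price + origin terminal + freight + insurance = 171596.73 + 306.30 + 9388.30 + 626.68 = 181918.01
Import duty = 181918.01 × 9% = 16372.62
Buyer bears (B): 306.30 + 9388.30 + 626.68 + 1032.48 + 295.77 + 1013.28 = 12662.81
Landed cost (B) = invoice 171596.73 + 12662.81 + duty 16372.62 = 200632.16
Difference = |206450.49 − 200632.16| = 5818.33

Supplier B is cheaper by EUR 5818.33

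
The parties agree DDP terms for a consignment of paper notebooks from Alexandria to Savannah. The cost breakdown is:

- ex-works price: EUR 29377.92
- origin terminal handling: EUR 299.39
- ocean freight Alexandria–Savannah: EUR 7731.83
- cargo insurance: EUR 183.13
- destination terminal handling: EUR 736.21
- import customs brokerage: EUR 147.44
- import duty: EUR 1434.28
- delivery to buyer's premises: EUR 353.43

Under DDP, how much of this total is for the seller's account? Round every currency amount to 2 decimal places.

DDP: the seller bears all costs including import duty.
Seller's account: goods 29377.92 + origin terminal 299.39 + freight 7731.83 + insurance 183.13 + destination terminal 736.21 + brokerage 147.44 + duty 1434.28 + delivery 353.43 = 40263.63
Buyer's account: 0.00

Seller's account: EUR 40263.63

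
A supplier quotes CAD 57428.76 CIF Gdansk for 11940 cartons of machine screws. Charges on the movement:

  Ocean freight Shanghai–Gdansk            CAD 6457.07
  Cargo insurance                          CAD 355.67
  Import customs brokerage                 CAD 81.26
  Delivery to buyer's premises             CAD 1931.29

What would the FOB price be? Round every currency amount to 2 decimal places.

FOB price: CAD 50616.02

Not relevant to the conversion: brokerage, delivery — on the buyer under both terms; not part of either seller's price.
From CIF to FOB, the seller no longer bears: freight, insurance.
FOB price = 57428.76 − 6457.07 − 355.67 = 50616.02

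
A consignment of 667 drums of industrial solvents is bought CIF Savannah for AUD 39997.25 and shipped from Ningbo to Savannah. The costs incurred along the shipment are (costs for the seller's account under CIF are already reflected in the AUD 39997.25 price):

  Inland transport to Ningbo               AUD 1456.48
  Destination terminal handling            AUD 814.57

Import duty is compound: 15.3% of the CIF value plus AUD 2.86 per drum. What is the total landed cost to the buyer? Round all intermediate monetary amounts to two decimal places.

Total landed cost: AUD 48839.02

CIF: the seller pays costs through ocean freight and marine insurance to the destination port.
Already in the invoice (seller's account under CIF): inland to port — exclude.
The CIF price already equals the CIF value: 39997.25
Ad valorem component: 39997.25 × 15.3% = 6119.58
Specific component: 667 × 2.86 = 1907.62
Import duty = 6119.58 + 1907.62 = 8027.20
Buyer bears: destination terminal 814.57 + duty 8027.20 = 8841.77
Landed cost = invoice 39997.25 + 8841.77 = 48839.02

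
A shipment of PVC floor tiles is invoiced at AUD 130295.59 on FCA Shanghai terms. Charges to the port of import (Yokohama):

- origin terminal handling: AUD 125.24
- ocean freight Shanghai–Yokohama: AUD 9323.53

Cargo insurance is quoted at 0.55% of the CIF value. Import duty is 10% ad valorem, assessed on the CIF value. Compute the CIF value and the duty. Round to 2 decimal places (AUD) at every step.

CIF value: AUD 140517.20; import duty: AUD 14051.72

Let C be the CIF value. C = FCA price + pre-shipment costs + freight + 0.55% × C
C − 0.55% × C = 130295.59 + 125.24 + 9323.53
0.9945 × C = 139744.36
C = 139744.36 / 0.9945 = 140517.20
Insurance premium = 0.55% × 140517.20 = 772.84
Import duty = 140517.20 × 10% = 14051.72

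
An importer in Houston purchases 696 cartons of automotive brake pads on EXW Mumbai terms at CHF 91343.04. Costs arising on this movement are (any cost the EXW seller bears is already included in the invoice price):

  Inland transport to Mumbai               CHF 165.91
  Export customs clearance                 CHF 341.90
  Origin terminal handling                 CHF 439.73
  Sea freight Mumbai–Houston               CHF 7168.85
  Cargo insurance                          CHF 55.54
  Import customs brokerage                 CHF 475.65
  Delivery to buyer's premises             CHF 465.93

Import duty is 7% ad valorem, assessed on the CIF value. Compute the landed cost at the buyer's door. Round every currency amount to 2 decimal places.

Total landed cost: CHF 107422.60

EXW: the seller makes goods available at their premises; the buyer bears all onward costs.
CIF value = EXW price + inland to port + export clearance + origin terminal + freight + insurance = 91343.04 + 165.91 + 341.90 + 439.73 + 7168.85 + 55.54 = 99514.97
Import duty = 99514.97 × 7% = 6966.05
Buyer bears: inland to port 165.91 + export clearance 341.90 + origin terminal 439.73 + freight 7168.85 + insurance 55.54 + brokerage 475.65 + delivery 465.93 + duty 6966.05 = 16079.56
Landed cost = invoice 91343.04 + 16079.56 = 107422.60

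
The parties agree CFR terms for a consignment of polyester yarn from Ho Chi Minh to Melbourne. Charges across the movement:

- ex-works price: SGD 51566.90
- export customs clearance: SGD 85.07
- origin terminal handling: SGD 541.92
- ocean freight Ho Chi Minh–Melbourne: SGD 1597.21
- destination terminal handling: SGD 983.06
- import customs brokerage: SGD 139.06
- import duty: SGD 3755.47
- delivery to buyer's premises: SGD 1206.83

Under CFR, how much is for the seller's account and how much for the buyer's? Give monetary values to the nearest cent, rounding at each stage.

CFR: the seller pays costs through ocean freight to the destination port, but not insurance.
Seller's account: goods 51566.90 + export clearance 85.07 + origin terminal 541.92 + freight 1597.21 = 53791.10
Buyer's account: destination terminal 983.06 + brokerage 139.06 + duty 3755.47 + delivery 1206.83 = 6084.42

Seller: SGD 53791.10; buyer: SGD 6084.42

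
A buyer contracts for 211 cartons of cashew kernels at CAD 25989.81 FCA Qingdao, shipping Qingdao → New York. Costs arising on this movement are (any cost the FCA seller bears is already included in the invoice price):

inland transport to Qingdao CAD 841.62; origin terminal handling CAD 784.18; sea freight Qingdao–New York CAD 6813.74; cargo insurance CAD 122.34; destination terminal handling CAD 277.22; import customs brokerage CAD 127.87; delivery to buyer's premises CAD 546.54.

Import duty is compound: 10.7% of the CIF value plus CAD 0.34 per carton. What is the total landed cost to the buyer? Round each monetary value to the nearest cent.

FCA: the seller delivers export-cleared goods to the carrier; the buyer bears costs from that point.
Already in the invoice (seller's account under FCA): inland to port — exclude.
CIF value = FCA price + origin terminal + freight + insurance = 25989.81 + 784.18 + 6813.74 + 122.34 = 33710.07
Ad valorem component: 33710.07 × 10.7% = 3606.98
Specific component: 211 × 0.34 = 71.74
Import duty = 3606.98 + 71.74 = 3678.72
Buyer bears: origin terminal 784.18 + freight 6813.74 + insurance 122.34 + destination terminal 277.22 + brokerage 127.87 + delivery 546.54 + duty 3678.72 = 12350.61
Landed cost = invoice 25989.81 + 12350.61 = 38340.42

Total landed cost: CAD 38340.42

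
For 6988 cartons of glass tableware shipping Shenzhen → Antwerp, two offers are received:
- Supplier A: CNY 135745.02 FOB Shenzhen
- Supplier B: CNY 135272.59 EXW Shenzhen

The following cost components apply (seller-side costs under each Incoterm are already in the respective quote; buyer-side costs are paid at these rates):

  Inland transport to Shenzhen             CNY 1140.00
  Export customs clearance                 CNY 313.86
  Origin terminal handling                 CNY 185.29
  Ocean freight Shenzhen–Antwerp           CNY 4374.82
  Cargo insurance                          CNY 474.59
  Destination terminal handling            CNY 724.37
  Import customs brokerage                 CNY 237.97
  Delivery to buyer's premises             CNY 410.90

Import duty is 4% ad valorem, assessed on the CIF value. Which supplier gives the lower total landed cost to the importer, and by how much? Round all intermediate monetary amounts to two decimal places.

Supplier A (FOB):
CIF value = FOB price + freight + insurance = 135745.02 + 4374.82 + 474.59 = 140594.43
Import duty = 140594.43 × 4% = 5623.78
Buyer bears (A): 4374.82 + 474.59 + 724.37 + 237.97 + 410.90 = 6222.65
Landed cost (A) = invoice 135745.02 + 6222.65 + duty 5623.78 = 147591.45
Supplier B (EXW):
CIF value = EXW price + inland to port + export clearance + origin terminal + freight + insurance = 135272.59 + 1140.00 + 313.86 + 185.29 + 4374.82 + 474.59 = 141761.15
Import duty = 141761.15 × 4% = 5670.45
Buyer bears (B): 1140.00 + 313.86 + 185.29 + 4374.82 + 474.59 + 724.37 + 237.97 + 410.90 = 7861.80
Landed cost (B) = invoice 135272.59 + 7861.80 + duty 5670.45 = 148804.84
Difference = |147591.45 − 148804.84| = 1213.39

Supplier A is cheaper by CNY 1213.39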